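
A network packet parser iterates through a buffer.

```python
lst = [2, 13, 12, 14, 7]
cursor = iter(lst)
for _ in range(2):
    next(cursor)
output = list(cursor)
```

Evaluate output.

Step 1: Create iterator over [2, 13, 12, 14, 7].
Step 2: Advance 2 positions (consuming [2, 13]).
Step 3: list() collects remaining elements: [12, 14, 7].
Therefore output = [12, 14, 7].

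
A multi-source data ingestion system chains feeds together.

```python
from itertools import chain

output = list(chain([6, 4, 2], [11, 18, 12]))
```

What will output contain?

Step 1: chain() concatenates iterables: [6, 4, 2] + [11, 18, 12].
Therefore output = [6, 4, 2, 11, 18, 12].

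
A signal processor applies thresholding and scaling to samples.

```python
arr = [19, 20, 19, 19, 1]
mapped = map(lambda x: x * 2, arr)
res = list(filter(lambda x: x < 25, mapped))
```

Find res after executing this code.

Step 1: Map x * 2:
  19 -> 38
  20 -> 40
  19 -> 38
  19 -> 38
  1 -> 2
Step 2: Filter for < 25:
  38: removed
  40: removed
  38: removed
  38: removed
  2: kept
Therefore res = [2].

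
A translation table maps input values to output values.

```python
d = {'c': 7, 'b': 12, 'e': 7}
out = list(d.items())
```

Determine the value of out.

Step 1: d.items() returns (key, value) pairs in insertion order.
Therefore out = [('c', 7), ('b', 12), ('e', 7)].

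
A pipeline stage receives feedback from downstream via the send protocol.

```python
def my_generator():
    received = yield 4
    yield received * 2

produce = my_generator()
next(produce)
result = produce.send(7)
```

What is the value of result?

Step 1: next(produce) advances to first yield, producing 4.
Step 2: send(7) resumes, received = 7.
Step 3: yield received * 2 = 7 * 2 = 14.
Therefore result = 14.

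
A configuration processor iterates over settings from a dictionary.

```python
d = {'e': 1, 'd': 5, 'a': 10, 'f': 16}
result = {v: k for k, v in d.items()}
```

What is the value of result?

Step 1: Invert dict (swap keys and values):
  'e': 1 -> 1: 'e'
  'd': 5 -> 5: 'd'
  'a': 10 -> 10: 'a'
  'f': 16 -> 16: 'f'
Therefore result = {1: 'e', 5: 'd', 10: 'a', 16: 'f'}.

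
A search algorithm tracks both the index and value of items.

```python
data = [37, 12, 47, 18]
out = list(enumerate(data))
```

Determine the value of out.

Step 1: enumerate pairs each element with its index:
  (0, 37)
  (1, 12)
  (2, 47)
  (3, 18)
Therefore out = [(0, 37), (1, 12), (2, 47), (3, 18)].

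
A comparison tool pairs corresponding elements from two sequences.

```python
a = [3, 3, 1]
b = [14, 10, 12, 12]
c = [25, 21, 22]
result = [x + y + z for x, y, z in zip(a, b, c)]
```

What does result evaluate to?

Step 1: zip three lists (truncates to shortest, len=3):
  3 + 14 + 25 = 42
  3 + 10 + 21 = 34
  1 + 12 + 22 = 35
Therefore result = [42, 34, 35].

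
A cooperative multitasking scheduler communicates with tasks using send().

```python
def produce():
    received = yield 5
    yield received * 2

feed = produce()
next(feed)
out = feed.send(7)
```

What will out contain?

Step 1: next(feed) advances to first yield, producing 5.
Step 2: send(7) resumes, received = 7.
Step 3: yield received * 2 = 7 * 2 = 14.
Therefore out = 14.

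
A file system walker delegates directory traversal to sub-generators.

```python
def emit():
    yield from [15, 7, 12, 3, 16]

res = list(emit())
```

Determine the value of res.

Step 1: yield from delegates to the iterable, yielding each element.
Step 2: Collected values: [15, 7, 12, 3, 16].
Therefore res = [15, 7, 12, 3, 16].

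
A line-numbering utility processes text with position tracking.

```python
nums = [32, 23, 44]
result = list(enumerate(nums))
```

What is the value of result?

Step 1: enumerate pairs each element with its index:
  (0, 32)
  (1, 23)
  (2, 44)
Therefore result = [(0, 32), (1, 23), (2, 44)].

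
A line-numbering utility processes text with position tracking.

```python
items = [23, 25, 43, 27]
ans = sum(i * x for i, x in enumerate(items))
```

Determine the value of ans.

Step 1: Compute i * x for each (i, x) in enumerate([23, 25, 43, 27]):
  i=0, x=23: 0*23 = 0
  i=1, x=25: 1*25 = 25
  i=2, x=43: 2*43 = 86
  i=3, x=27: 3*27 = 81
Step 2: sum = 0 + 25 + 86 + 81 = 192.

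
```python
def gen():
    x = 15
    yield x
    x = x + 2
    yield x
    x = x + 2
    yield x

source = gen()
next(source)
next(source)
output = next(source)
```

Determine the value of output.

Step 1: Trace through generator execution:
  Yield 1: x starts at 15, yield 15
  Yield 2: x = 15 + 2 = 17, yield 17
  Yield 3: x = 17 + 2 = 19, yield 19
Step 2: First next() gets 15, second next() gets the second value, third next() yields 19.
Therefore output = 19.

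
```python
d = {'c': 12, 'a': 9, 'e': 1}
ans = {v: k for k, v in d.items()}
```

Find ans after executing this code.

Step 1: Invert dict (swap keys and values):
  'c': 12 -> 12: 'c'
  'a': 9 -> 9: 'a'
  'e': 1 -> 1: 'e'
Therefore ans = {12: 'c', 9: 'a', 1: 'e'}.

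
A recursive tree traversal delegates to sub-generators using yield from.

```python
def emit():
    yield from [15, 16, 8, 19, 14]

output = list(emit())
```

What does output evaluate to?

Step 1: yield from delegates to the iterable, yielding each element.
Step 2: Collected values: [15, 16, 8, 19, 14].
Therefore output = [15, 16, 8, 19, 14].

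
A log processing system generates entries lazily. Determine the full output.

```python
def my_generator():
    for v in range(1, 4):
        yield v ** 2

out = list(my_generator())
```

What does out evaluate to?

Step 1: For each v in range(1, 4), yield v**2:
  v=1: yield 1**2 = 1
  v=2: yield 2**2 = 4
  v=3: yield 3**2 = 9
Therefore out = [1, 4, 9].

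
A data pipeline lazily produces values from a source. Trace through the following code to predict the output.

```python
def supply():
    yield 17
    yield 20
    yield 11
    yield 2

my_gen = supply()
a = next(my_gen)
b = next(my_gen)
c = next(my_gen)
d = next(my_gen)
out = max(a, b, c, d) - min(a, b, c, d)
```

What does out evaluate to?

Step 1: Create generator and consume all values:
  a = next(my_gen) = 17
  b = next(my_gen) = 20
  c = next(my_gen) = 11
  d = next(my_gen) = 2
Step 2: max = 20, min = 2, out = 20 - 2 = 18.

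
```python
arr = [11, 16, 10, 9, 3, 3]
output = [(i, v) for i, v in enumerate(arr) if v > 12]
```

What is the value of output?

Step 1: Filter enumerate([11, 16, 10, 9, 3, 3]) keeping v > 12:
  (0, 11): 11 <= 12, excluded
  (1, 16): 16 > 12, included
  (2, 10): 10 <= 12, excluded
  (3, 9): 9 <= 12, excluded
  (4, 3): 3 <= 12, excluded
  (5, 3): 3 <= 12, excluded
Therefore output = [(1, 16)].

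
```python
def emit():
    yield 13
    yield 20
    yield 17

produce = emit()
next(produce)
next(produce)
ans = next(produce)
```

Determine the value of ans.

Step 1: emit() creates a generator.
Step 2: next(produce) yields 13 (consumed and discarded).
Step 3: next(produce) yields 20 (consumed and discarded).
Step 4: next(produce) yields 17, assigned to ans.
Therefore ans = 17.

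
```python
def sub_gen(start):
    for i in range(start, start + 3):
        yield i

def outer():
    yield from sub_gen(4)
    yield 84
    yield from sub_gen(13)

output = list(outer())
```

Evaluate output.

Step 1: outer() delegates to sub_gen(4):
  yield 4
  yield 5
  yield 6
Step 2: yield 84
Step 3: Delegates to sub_gen(13):
  yield 13
  yield 14
  yield 15
Therefore output = [4, 5, 6, 84, 13, 14, 15].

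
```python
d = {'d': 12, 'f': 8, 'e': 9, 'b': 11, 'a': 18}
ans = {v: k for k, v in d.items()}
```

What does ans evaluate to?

Step 1: Invert dict (swap keys and values):
  'd': 12 -> 12: 'd'
  'f': 8 -> 8: 'f'
  'e': 9 -> 9: 'e'
  'b': 11 -> 11: 'b'
  'a': 18 -> 18: 'a'
Therefore ans = {12: 'd', 8: 'f', 9: 'e', 11: 'b', 18: 'a'}.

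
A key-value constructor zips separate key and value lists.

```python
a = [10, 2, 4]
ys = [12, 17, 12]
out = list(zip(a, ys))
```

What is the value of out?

Step 1: zip pairs elements at same index:
  Index 0: (10, 12)
  Index 1: (2, 17)
  Index 2: (4, 12)
Therefore out = [(10, 12), (2, 17), (4, 12)].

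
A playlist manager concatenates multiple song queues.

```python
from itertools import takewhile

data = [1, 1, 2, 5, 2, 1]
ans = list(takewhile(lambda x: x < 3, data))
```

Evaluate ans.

Step 1: takewhile stops at first element >= 3:
  1 < 3: take
  1 < 3: take
  2 < 3: take
  5 >= 3: stop
Therefore ans = [1, 1, 2].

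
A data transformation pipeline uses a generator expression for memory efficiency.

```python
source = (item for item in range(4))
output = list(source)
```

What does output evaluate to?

Step 1: Generator expression iterates range(4): [0, 1, 2, 3].
Step 2: list() collects all values.
Therefore output = [0, 1, 2, 3].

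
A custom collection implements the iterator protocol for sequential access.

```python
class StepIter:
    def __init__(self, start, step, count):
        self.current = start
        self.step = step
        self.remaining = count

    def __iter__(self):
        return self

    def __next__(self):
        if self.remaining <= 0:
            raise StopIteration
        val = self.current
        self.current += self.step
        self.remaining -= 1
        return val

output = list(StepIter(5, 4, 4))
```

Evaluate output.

Step 1: StepIter starts at 5, increments by 4, for 4 steps:
  Yield 5, then current += 4
  Yield 9, then current += 4
  Yield 13, then current += 4
  Yield 17, then current += 4
Therefore output = [5, 9, 13, 17].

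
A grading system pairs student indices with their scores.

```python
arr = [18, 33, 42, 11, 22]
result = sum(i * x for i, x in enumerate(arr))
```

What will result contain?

Step 1: Compute i * x for each (i, x) in enumerate([18, 33, 42, 11, 22]):
  i=0, x=18: 0*18 = 0
  i=1, x=33: 1*33 = 33
  i=2, x=42: 2*42 = 84
  i=3, x=11: 3*11 = 33
  i=4, x=22: 4*22 = 88
Step 2: sum = 0 + 33 + 84 + 33 + 88 = 238.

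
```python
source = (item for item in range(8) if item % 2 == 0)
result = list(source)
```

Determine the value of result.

Step 1: Filter range(8) keeping only even values:
  item=0: even, included
  item=1: odd, excluded
  item=2: even, included
  item=3: odd, excluded
  item=4: even, included
  item=5: odd, excluded
  item=6: even, included
  item=7: odd, excluded
Therefore result = [0, 2, 4, 6].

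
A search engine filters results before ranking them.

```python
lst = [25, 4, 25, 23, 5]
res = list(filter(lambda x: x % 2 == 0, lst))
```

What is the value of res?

Step 1: Filter elements divisible by 2:
  25 % 2 = 1: removed
  4 % 2 = 0: kept
  25 % 2 = 1: removed
  23 % 2 = 1: removed
  5 % 2 = 1: removed
Therefore res = [4].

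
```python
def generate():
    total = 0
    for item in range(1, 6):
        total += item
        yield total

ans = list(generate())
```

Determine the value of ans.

Step 1: Generator accumulates running sum:
  item=1: total = 1, yield 1
  item=2: total = 3, yield 3
  item=3: total = 6, yield 6
  item=4: total = 10, yield 10
  item=5: total = 15, yield 15
Therefore ans = [1, 3, 6, 10, 15].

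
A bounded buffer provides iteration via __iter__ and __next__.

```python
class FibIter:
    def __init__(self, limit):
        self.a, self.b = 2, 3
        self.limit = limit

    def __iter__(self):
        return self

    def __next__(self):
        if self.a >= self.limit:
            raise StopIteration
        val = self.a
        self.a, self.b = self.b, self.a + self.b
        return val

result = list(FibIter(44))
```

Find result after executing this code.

Step 1: Fibonacci-like sequence (a=2, b=3) until >= 44:
  Yield 2, then a,b = 3,5
  Yield 3, then a,b = 5,8
  Yield 5, then a,b = 8,13
  Yield 8, then a,b = 13,21
  Yield 13, then a,b = 21,34
  Yield 21, then a,b = 34,55
  Yield 34, then a,b = 55,89
Step 2: 55 >= 44, stop.
Therefore result = [2, 3, 5, 8, 13, 21, 34].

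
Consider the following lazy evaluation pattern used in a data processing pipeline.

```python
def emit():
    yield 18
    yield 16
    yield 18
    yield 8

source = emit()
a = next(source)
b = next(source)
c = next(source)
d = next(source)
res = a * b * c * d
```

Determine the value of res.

Step 1: Create generator and consume all values:
  a = next(source) = 18
  b = next(source) = 16
  c = next(source) = 18
  d = next(source) = 8
Step 2: res = 18 * 16 * 18 * 8 = 41472.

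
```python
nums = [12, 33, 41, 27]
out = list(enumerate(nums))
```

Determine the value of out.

Step 1: enumerate pairs each element with its index:
  (0, 12)
  (1, 33)
  (2, 41)
  (3, 27)
Therefore out = [(0, 12), (1, 33), (2, 41), (3, 27)].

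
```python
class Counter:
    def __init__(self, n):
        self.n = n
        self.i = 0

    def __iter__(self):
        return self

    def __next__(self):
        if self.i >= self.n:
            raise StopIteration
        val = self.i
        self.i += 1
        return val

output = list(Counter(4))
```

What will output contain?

Step 1: Counter(4) creates an iterator counting 0 to 3.
Step 2: list() consumes all values: [0, 1, 2, 3].
Therefore output = [0, 1, 2, 3].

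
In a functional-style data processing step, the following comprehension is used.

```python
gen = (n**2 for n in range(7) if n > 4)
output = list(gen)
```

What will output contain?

Step 1: For range(7), keep n > 4, then square:
  n=0: 0 <= 4, excluded
  n=1: 1 <= 4, excluded
  n=2: 2 <= 4, excluded
  n=3: 3 <= 4, excluded
  n=4: 4 <= 4, excluded
  n=5: 5 > 4, yield 5**2 = 25
  n=6: 6 > 4, yield 6**2 = 36
Therefore output = [25, 36].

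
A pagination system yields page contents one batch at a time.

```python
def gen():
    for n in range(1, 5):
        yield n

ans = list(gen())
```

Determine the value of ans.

Step 1: The generator yields each value from range(1, 5).
Step 2: list() consumes all yields: [1, 2, 3, 4].
Therefore ans = [1, 2, 3, 4].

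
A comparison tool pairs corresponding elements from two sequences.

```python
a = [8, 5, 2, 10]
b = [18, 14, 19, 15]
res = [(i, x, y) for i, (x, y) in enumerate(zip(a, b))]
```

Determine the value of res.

Step 1: enumerate(zip(a, b)) gives index with paired elements:
  i=0: (8, 18)
  i=1: (5, 14)
  i=2: (2, 19)
  i=3: (10, 15)
Therefore res = [(0, 8, 18), (1, 5, 14), (2, 2, 19), (3, 10, 15)].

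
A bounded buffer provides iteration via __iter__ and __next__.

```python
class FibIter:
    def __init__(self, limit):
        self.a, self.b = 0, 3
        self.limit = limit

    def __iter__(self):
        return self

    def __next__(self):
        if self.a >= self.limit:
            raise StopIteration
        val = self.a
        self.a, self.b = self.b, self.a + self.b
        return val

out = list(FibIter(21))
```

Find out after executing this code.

Step 1: Fibonacci-like sequence (a=0, b=3) until >= 21:
  Yield 0, then a,b = 3,3
  Yield 3, then a,b = 3,6
  Yield 3, then a,b = 6,9
  Yield 6, then a,b = 9,15
  Yield 9, then a,b = 15,24
  Yield 15, then a,b = 24,39
Step 2: 24 >= 21, stop.
Therefore out = [0, 3, 3, 6, 9, 15].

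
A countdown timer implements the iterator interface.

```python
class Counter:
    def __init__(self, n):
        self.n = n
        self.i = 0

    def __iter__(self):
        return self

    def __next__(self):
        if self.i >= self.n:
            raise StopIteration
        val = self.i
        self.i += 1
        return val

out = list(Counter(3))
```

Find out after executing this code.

Step 1: Counter(3) creates an iterator counting 0 to 2.
Step 2: list() consumes all values: [0, 1, 2].
Therefore out = [0, 1, 2].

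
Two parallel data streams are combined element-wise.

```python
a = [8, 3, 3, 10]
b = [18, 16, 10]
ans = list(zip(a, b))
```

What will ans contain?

Step 1: zip stops at shortest (len(a)=4, len(b)=3):
  Index 0: (8, 18)
  Index 1: (3, 16)
  Index 2: (3, 10)
Step 2: Last element of a (10) has no pair, dropped.
Therefore ans = [(8, 18), (3, 16), (3, 10)].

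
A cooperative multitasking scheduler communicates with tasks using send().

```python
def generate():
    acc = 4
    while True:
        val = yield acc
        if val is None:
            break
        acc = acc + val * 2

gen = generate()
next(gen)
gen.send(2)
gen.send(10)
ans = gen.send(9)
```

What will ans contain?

Step 1: next() -> yield acc=4.
Step 2: send(2) -> val=2, acc = 4 + 2*2 = 8, yield 8.
Step 3: send(10) -> val=10, acc = 8 + 10*2 = 28, yield 28.
Step 4: send(9) -> val=9, acc = 28 + 9*2 = 46, yield 46.
Therefore ans = 46.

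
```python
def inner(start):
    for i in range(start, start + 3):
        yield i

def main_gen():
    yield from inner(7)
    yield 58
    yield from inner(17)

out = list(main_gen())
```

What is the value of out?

Step 1: main_gen() delegates to inner(7):
  yield 7
  yield 8
  yield 9
Step 2: yield 58
Step 3: Delegates to inner(17):
  yield 17
  yield 18
  yield 19
Therefore out = [7, 8, 9, 58, 17, 18, 19].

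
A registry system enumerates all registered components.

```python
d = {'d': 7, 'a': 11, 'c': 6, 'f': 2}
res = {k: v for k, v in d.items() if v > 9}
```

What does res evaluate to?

Step 1: Filter items where value > 9:
  'd': 7 <= 9: removed
  'a': 11 > 9: kept
  'c': 6 <= 9: removed
  'f': 2 <= 9: removed
Therefore res = {'a': 11}.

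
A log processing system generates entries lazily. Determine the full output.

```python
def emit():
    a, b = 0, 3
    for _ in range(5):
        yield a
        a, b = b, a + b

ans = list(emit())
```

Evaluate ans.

Step 1: Fibonacci-like sequence starting with a=0, b=3:
  Iteration 1: yield a=0, then a,b = 3,3
  Iteration 2: yield a=3, then a,b = 3,6
  Iteration 3: yield a=3, then a,b = 6,9
  Iteration 4: yield a=6, then a,b = 9,15
  Iteration 5: yield a=9, then a,b = 15,24
Therefore ans = [0, 3, 3, 6, 9].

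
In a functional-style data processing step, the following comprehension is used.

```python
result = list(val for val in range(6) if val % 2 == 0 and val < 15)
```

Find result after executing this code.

Step 1: Filter range(6) where val % 2 == 0 and val < 15:
  val=0: both conditions met, included
  val=1: excluded (1 % 2 != 0)
  val=2: both conditions met, included
  val=3: excluded (3 % 2 != 0)
  val=4: both conditions met, included
  val=5: excluded (5 % 2 != 0)
Therefore result = [0, 2, 4].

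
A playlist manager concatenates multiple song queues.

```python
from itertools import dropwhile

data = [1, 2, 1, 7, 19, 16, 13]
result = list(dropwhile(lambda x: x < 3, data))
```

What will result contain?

Step 1: dropwhile drops elements while < 3:
  1 < 3: dropped
  2 < 3: dropped
  1 < 3: dropped
  7: kept (dropping stopped)
Step 2: Remaining elements kept regardless of condition.
Therefore result = [7, 19, 16, 13].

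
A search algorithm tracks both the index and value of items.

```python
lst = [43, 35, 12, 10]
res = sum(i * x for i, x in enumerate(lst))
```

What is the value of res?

Step 1: Compute i * x for each (i, x) in enumerate([43, 35, 12, 10]):
  i=0, x=43: 0*43 = 0
  i=1, x=35: 1*35 = 35
  i=2, x=12: 2*12 = 24
  i=3, x=10: 3*10 = 30
Step 2: sum = 0 + 35 + 24 + 30 = 89.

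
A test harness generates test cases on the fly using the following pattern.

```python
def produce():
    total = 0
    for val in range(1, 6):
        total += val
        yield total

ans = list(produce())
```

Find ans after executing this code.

Step 1: Generator accumulates running sum:
  val=1: total = 1, yield 1
  val=2: total = 3, yield 3
  val=3: total = 6, yield 6
  val=4: total = 10, yield 10
  val=5: total = 15, yield 15
Therefore ans = [1, 3, 6, 10, 15].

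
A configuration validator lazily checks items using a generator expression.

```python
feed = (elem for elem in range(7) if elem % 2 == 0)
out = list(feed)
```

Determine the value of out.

Step 1: Filter range(7) keeping only even values:
  elem=0: even, included
  elem=1: odd, excluded
  elem=2: even, included
  elem=3: odd, excluded
  elem=4: even, included
  elem=5: odd, excluded
  elem=6: even, included
Therefore out = [0, 2, 4, 6].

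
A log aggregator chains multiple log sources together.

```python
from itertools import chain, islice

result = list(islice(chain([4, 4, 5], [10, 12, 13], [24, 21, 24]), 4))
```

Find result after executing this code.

Step 1: chain([4, 4, 5], [10, 12, 13], [24, 21, 24]) = [4, 4, 5, 10, 12, 13, 24, 21, 24].
Step 2: islice takes first 4 elements: [4, 4, 5, 10].
Therefore result = [4, 4, 5, 10].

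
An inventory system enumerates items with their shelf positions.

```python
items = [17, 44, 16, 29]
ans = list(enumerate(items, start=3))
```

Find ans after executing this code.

Step 1: enumerate with start=3:
  (3, 17)
  (4, 44)
  (5, 16)
  (6, 29)
Therefore ans = [(3, 17), (4, 44), (5, 16), (6, 29)].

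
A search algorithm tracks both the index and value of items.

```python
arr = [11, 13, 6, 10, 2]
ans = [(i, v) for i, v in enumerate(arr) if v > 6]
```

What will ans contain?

Step 1: Filter enumerate([11, 13, 6, 10, 2]) keeping v > 6:
  (0, 11): 11 > 6, included
  (1, 13): 13 > 6, included
  (2, 6): 6 <= 6, excluded
  (3, 10): 10 > 6, included
  (4, 2): 2 <= 6, excluded
Therefore ans = [(0, 11), (1, 13), (3, 10)].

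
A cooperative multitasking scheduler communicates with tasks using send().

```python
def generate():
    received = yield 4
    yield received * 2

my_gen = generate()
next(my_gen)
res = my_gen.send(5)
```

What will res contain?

Step 1: next(my_gen) advances to first yield, producing 4.
Step 2: send(5) resumes, received = 5.
Step 3: yield received * 2 = 5 * 2 = 10.
Therefore res = 10.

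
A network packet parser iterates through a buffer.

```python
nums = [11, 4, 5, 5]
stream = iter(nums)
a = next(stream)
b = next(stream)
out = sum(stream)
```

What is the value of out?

Step 1: Create iterator over [11, 4, 5, 5].
Step 2: a = next() = 11, b = next() = 4.
Step 3: sum() of remaining [5, 5] = 10.
Therefore out = 10.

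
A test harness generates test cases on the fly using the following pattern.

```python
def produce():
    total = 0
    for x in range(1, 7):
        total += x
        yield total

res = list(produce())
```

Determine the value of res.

Step 1: Generator accumulates running sum:
  x=1: total = 1, yield 1
  x=2: total = 3, yield 3
  x=3: total = 6, yield 6
  x=4: total = 10, yield 10
  x=5: total = 15, yield 15
  x=6: total = 21, yield 21
Therefore res = [1, 3, 6, 10, 15, 21].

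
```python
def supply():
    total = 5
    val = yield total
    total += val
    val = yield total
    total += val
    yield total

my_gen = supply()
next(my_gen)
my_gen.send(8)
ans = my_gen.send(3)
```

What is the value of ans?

Step 1: next() -> yield total=5.
Step 2: send(8) -> val=8, total = 5+8 = 13, yield 13.
Step 3: send(3) -> val=3, total = 13+3 = 16, yield 16.
Therefore ans = 16.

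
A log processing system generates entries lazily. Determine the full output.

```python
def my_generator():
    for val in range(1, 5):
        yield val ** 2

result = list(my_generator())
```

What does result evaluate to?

Step 1: For each val in range(1, 5), yield val**2:
  val=1: yield 1**2 = 1
  val=2: yield 2**2 = 4
  val=3: yield 3**2 = 9
  val=4: yield 4**2 = 16
Therefore result = [1, 4, 9, 16].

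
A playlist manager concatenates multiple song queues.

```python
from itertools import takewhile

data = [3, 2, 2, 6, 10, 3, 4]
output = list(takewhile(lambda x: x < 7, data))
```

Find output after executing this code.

Step 1: takewhile stops at first element >= 7:
  3 < 7: take
  2 < 7: take
  2 < 7: take
  6 < 7: take
  10 >= 7: stop
Therefore output = [3, 2, 2, 6].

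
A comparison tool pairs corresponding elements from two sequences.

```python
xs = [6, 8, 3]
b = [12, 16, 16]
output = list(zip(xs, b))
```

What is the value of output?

Step 1: zip pairs elements at same index:
  Index 0: (6, 12)
  Index 1: (8, 16)
  Index 2: (3, 16)
Therefore output = [(6, 12), (8, 16), (3, 16)].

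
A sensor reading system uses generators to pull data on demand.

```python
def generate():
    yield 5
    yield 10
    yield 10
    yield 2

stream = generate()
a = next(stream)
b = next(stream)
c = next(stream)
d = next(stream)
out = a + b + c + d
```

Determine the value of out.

Step 1: Create generator and consume all values:
  a = next(stream) = 5
  b = next(stream) = 10
  c = next(stream) = 10
  d = next(stream) = 2
Step 2: out = 5 + 10 + 10 + 2 = 27.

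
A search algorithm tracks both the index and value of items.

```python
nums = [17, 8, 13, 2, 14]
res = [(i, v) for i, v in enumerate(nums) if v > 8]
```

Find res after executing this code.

Step 1: Filter enumerate([17, 8, 13, 2, 14]) keeping v > 8:
  (0, 17): 17 > 8, included
  (1, 8): 8 <= 8, excluded
  (2, 13): 13 > 8, included
  (3, 2): 2 <= 8, excluded
  (4, 14): 14 > 8, included
Therefore res = [(0, 17), (2, 13), (4, 14)].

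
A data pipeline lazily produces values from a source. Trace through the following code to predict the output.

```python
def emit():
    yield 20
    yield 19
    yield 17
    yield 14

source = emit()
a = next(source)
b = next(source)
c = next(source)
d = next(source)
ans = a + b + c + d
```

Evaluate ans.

Step 1: Create generator and consume all values:
  a = next(source) = 20
  b = next(source) = 19
  c = next(source) = 17
  d = next(source) = 14
Step 2: ans = 20 + 19 + 17 + 14 = 70.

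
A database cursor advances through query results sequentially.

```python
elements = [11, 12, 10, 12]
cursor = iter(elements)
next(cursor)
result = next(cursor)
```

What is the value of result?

Step 1: Create iterator over [11, 12, 10, 12].
Step 2: next() consumes 11.
Step 3: next() returns 12.
Therefore result = 12.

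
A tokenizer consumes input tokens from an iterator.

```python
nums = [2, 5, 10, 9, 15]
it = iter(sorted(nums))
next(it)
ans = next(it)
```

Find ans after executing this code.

Step 1: sorted([2, 5, 10, 9, 15]) = [2, 5, 9, 10, 15].
Step 2: Create iterator and skip 1 elements.
Step 3: next() returns 5.
Therefore ans = 5.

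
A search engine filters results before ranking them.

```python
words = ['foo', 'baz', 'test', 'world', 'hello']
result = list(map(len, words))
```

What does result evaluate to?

Step 1: Map len() to each word:
  'foo' -> 3
  'baz' -> 3
  'test' -> 4
  'world' -> 5
  'hello' -> 5
Therefore result = [3, 3, 4, 5, 5].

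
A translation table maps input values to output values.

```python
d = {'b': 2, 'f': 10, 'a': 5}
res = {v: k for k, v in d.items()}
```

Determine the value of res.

Step 1: Invert dict (swap keys and values):
  'b': 2 -> 2: 'b'
  'f': 10 -> 10: 'f'
  'a': 5 -> 5: 'a'
Therefore res = {2: 'b', 10: 'f', 5: 'a'}.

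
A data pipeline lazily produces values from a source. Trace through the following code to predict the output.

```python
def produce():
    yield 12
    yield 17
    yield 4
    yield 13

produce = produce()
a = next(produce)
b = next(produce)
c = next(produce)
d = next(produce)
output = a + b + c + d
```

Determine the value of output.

Step 1: Create generator and consume all values:
  a = next(produce) = 12
  b = next(produce) = 17
  c = next(produce) = 4
  d = next(produce) = 13
Step 2: output = 12 + 17 + 4 + 13 = 46.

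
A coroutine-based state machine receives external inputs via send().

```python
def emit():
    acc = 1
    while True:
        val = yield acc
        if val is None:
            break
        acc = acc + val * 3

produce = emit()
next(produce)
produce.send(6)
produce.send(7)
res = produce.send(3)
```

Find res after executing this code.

Step 1: next() -> yield acc=1.
Step 2: send(6) -> val=6, acc = 1 + 6*3 = 19, yield 19.
Step 3: send(7) -> val=7, acc = 19 + 7*3 = 40, yield 40.
Step 4: send(3) -> val=3, acc = 40 + 3*3 = 49, yield 49.
Therefore res = 49.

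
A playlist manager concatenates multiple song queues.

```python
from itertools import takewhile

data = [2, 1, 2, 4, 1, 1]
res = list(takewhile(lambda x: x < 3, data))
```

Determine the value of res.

Step 1: takewhile stops at first element >= 3:
  2 < 3: take
  1 < 3: take
  2 < 3: take
  4 >= 3: stop
Therefore res = [2, 1, 2].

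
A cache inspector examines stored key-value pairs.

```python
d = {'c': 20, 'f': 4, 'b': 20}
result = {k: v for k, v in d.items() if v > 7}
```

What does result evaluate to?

Step 1: Filter items where value > 7:
  'c': 20 > 7: kept
  'f': 4 <= 7: removed
  'b': 20 > 7: kept
Therefore result = {'c': 20, 'b': 20}.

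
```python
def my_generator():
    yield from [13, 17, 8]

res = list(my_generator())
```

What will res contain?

Step 1: yield from delegates to the iterable, yielding each element.
Step 2: Collected values: [13, 17, 8].
Therefore res = [13, 17, 8].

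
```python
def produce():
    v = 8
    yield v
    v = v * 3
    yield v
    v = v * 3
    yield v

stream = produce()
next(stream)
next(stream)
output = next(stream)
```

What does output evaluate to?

Step 1: Trace through generator execution:
  Yield 1: v starts at 8, yield 8
  Yield 2: v = 8 * 3 = 24, yield 24
  Yield 3: v = 24 * 3 = 72, yield 72
Step 2: First next() gets 8, second next() gets the second value, third next() yields 72.
Therefore output = 72.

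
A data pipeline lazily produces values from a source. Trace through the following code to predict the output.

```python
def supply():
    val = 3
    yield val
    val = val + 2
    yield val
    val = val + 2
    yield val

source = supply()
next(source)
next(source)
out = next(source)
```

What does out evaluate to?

Step 1: Trace through generator execution:
  Yield 1: val starts at 3, yield 3
  Yield 2: val = 3 + 2 = 5, yield 5
  Yield 3: val = 5 + 2 = 7, yield 7
Step 2: First next() gets 3, second next() gets the second value, third next() yields 7.
Therefore out = 7.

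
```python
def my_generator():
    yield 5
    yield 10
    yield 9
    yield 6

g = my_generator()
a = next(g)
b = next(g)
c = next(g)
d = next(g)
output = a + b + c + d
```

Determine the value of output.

Step 1: Create generator and consume all values:
  a = next(g) = 5
  b = next(g) = 10
  c = next(g) = 9
  d = next(g) = 6
Step 2: output = 5 + 10 + 9 + 6 = 30.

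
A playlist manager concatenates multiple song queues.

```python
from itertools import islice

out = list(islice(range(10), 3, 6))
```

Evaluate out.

Step 1: islice(range(10), 3, 6) takes elements at indices [3, 6).
Step 2: Elements: [3, 4, 5].
Therefore out = [3, 4, 5].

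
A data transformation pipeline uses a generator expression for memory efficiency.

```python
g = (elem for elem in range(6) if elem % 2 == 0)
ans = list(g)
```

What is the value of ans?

Step 1: Filter range(6) keeping only even values:
  elem=0: even, included
  elem=1: odd, excluded
  elem=2: even, included
  elem=3: odd, excluded
  elem=4: even, included
  elem=5: odd, excluded
Therefore ans = [0, 2, 4].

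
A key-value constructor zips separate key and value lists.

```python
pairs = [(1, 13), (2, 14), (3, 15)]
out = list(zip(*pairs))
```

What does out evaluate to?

Step 1: zip(*pairs) transposes: unzips [(1, 13), (2, 14), (3, 15)] into separate sequences.
Step 2: First elements: (1, 2, 3), second elements: (13, 14, 15).
Therefore out = [(1, 2, 3), (13, 14, 15)].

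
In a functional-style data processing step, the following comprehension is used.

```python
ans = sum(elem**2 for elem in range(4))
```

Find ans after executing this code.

Step 1: Compute elem**2 for each elem in range(4):
  elem=0: 0**2 = 0
  elem=1: 1**2 = 1
  elem=2: 2**2 = 4
  elem=3: 3**2 = 9
Step 2: sum = 0 + 1 + 4 + 9 = 14.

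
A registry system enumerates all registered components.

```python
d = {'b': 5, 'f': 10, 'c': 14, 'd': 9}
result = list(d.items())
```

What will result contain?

Step 1: d.items() returns (key, value) pairs in insertion order.
Therefore result = [('b', 5), ('f', 10), ('c', 14), ('d', 9)].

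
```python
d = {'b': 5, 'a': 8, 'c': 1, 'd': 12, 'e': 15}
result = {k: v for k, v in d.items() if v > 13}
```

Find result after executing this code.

Step 1: Filter items where value > 13:
  'b': 5 <= 13: removed
  'a': 8 <= 13: removed
  'c': 1 <= 13: removed
  'd': 12 <= 13: removed
  'e': 15 > 13: kept
Therefore result = {'e': 15}.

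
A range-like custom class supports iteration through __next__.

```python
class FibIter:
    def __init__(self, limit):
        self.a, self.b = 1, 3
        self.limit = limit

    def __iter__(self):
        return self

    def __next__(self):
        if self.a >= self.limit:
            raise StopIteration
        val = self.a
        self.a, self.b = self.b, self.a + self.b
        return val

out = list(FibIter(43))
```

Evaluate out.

Step 1: Fibonacci-like sequence (a=1, b=3) until >= 43:
  Yield 1, then a,b = 3,4
  Yield 3, then a,b = 4,7
  Yield 4, then a,b = 7,11
  Yield 7, then a,b = 11,18
  Yield 11, then a,b = 18,29
  Yield 18, then a,b = 29,47
  Yield 29, then a,b = 47,76
Step 2: 47 >= 43, stop.
Therefore out = [1, 3, 4, 7, 11, 18, 29].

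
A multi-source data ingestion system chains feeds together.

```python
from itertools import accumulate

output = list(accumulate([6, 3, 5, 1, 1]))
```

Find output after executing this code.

Step 1: accumulate computes running sums:
  + 6 = 6
  + 3 = 9
  + 5 = 14
  + 1 = 15
  + 1 = 16
Therefore output = [6, 9, 14, 15, 16].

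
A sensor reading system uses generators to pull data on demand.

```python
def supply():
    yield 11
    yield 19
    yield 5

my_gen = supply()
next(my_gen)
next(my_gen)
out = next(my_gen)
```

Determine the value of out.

Step 1: supply() creates a generator.
Step 2: next(my_gen) yields 11 (consumed and discarded).
Step 3: next(my_gen) yields 19 (consumed and discarded).
Step 4: next(my_gen) yields 5, assigned to out.
Therefore out = 5.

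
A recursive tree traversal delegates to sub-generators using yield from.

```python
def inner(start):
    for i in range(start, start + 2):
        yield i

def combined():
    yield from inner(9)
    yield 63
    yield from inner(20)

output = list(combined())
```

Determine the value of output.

Step 1: combined() delegates to inner(9):
  yield 9
  yield 10
Step 2: yield 63
Step 3: Delegates to inner(20):
  yield 20
  yield 21
Therefore output = [9, 10, 63, 20, 21].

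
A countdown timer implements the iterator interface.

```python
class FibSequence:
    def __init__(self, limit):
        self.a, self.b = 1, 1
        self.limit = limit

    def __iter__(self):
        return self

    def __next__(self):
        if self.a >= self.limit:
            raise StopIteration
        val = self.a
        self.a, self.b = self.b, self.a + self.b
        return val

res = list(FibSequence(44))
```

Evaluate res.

Step 1: Fibonacci-like sequence (a=1, b=1) until >= 44:
  Yield 1, then a,b = 1,2
  Yield 1, then a,b = 2,3
  Yield 2, then a,b = 3,5
  Yield 3, then a,b = 5,8
  Yield 5, then a,b = 8,13
  Yield 8, then a,b = 13,21
  Yield 13, then a,b = 21,34
  Yield 21, then a,b = 34,55
  Yield 34, then a,b = 55,89
Step 2: 55 >= 44, stop.
Therefore res = [1, 1, 2, 3, 5, 8, 13, 21, 34].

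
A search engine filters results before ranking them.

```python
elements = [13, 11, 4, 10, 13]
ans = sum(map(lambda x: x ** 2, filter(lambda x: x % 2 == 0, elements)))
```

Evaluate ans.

Step 1: Filter even numbers from [13, 11, 4, 10, 13]: [4, 10]
Step 2: Square each: [16, 100]
Step 3: Sum = 116.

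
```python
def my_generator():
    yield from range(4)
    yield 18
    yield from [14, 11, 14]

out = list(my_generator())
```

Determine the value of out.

Step 1: Trace yields in order:
  yield 0
  yield 1
  yield 2
  yield 3
  yield 18
  yield 14
  yield 11
  yield 14
Therefore out = [0, 1, 2, 3, 18, 14, 11, 14].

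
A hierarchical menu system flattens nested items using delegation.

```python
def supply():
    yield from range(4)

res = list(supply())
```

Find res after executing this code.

Step 1: yield from delegates to the iterable, yielding each element.
Step 2: Collected values: [0, 1, 2, 3].
Therefore res = [0, 1, 2, 3].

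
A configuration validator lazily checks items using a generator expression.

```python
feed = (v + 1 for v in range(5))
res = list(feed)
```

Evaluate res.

Step 1: For each v in range(5), compute v+1:
  v=0: 0+1 = 1
  v=1: 1+1 = 2
  v=2: 2+1 = 3
  v=3: 3+1 = 4
  v=4: 4+1 = 5
Therefore res = [1, 2, 3, 4, 5].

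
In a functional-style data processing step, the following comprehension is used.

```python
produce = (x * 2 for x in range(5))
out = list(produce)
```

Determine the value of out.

Step 1: For each x in range(5), compute x*2:
  x=0: 0*2 = 0
  x=1: 1*2 = 2
  x=2: 2*2 = 4
  x=3: 3*2 = 6
  x=4: 4*2 = 8
Therefore out = [0, 2, 4, 6, 8].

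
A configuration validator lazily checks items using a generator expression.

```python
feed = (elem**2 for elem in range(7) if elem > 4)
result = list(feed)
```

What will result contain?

Step 1: For range(7), keep elem > 4, then square:
  elem=0: 0 <= 4, excluded
  elem=1: 1 <= 4, excluded
  elem=2: 2 <= 4, excluded
  elem=3: 3 <= 4, excluded
  elem=4: 4 <= 4, excluded
  elem=5: 5 > 4, yield 5**2 = 25
  elem=6: 6 > 4, yield 6**2 = 36
Therefore result = [25, 36].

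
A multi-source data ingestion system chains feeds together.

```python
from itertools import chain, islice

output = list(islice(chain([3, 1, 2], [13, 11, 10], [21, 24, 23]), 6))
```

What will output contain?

Step 1: chain([3, 1, 2], [13, 11, 10], [21, 24, 23]) = [3, 1, 2, 13, 11, 10, 21, 24, 23].
Step 2: islice takes first 6 elements: [3, 1, 2, 13, 11, 10].
Therefore output = [3, 1, 2, 13, 11, 10].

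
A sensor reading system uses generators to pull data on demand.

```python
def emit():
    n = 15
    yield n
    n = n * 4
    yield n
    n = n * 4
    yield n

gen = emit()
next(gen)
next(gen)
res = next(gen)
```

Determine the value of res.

Step 1: Trace through generator execution:
  Yield 1: n starts at 15, yield 15
  Yield 2: n = 15 * 4 = 60, yield 60
  Yield 3: n = 60 * 4 = 240, yield 240
Step 2: First next() gets 15, second next() gets the second value, third next() yields 240.
Therefore res = 240.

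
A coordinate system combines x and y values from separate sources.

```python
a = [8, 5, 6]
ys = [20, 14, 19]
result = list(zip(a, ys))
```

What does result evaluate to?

Step 1: zip pairs elements at same index:
  Index 0: (8, 20)
  Index 1: (5, 14)
  Index 2: (6, 19)
Therefore result = [(8, 20), (5, 14), (6, 19)].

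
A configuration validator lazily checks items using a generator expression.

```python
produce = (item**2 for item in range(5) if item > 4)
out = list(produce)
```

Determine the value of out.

Step 1: For range(5), keep item > 4, then square:
  item=0: 0 <= 4, excluded
  item=1: 1 <= 4, excluded
  item=2: 2 <= 4, excluded
  item=3: 3 <= 4, excluded
  item=4: 4 <= 4, excluded
Therefore out = [].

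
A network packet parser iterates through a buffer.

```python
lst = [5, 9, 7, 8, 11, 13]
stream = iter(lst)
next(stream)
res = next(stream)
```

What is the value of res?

Step 1: Create iterator over [5, 9, 7, 8, 11, 13].
Step 2: next() consumes 5.
Step 3: next() returns 9.
Therefore res = 9.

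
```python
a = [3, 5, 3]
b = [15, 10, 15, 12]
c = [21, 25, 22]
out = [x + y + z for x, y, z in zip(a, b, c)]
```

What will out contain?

Step 1: zip three lists (truncates to shortest, len=3):
  3 + 15 + 21 = 39
  5 + 10 + 25 = 40
  3 + 15 + 22 = 40
Therefore out = [39, 40, 40].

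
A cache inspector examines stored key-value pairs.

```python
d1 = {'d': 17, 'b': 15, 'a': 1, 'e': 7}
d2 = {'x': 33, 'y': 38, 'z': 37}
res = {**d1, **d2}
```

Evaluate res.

Step 1: Merge d1 and d2 (d2 values override on key conflicts).
Step 2: d1 has keys ['d', 'b', 'a', 'e'], d2 has keys ['x', 'y', 'z'].
Therefore res = {'d': 17, 'b': 15, 'a': 1, 'e': 7, 'x': 33, 'y': 38, 'z': 37}.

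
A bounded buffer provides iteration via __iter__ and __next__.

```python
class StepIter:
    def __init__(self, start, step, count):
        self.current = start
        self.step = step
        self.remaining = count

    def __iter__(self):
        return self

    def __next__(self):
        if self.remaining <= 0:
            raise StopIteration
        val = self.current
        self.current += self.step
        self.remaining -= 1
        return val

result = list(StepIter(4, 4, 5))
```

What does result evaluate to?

Step 1: StepIter starts at 4, increments by 4, for 5 steps:
  Yield 4, then current += 4
  Yield 8, then current += 4
  Yield 12, then current += 4
  Yield 16, then current += 4
  Yield 20, then current += 4
Therefore result = [4, 8, 12, 16, 20].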